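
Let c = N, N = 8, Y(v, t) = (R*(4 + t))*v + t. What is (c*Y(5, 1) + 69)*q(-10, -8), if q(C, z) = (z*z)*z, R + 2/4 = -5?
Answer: 523776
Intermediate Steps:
R = -11/2 (R = -½ - 5 = -11/2 ≈ -5.5000)
Y(v, t) = t + v*(-22 - 11*t/2) (Y(v, t) = (-11*(4 + t)/2)*v + t = (-22 - 11*t/2)*v + t = v*(-22 - 11*t/2) + t = t + v*(-22 - 11*t/2))
c = 8
q(C, z) = z³ (q(C, z) = z²*z = z³)
(c*Y(5, 1) + 69)*q(-10, -8) = (8*(1 - 22*5 - 11/2*1*5) + 69)*(-8)³ = (8*(1 - 110 - 55/2) + 69)*(-512) = (8*(-273/2) + 69)*(-512) = (-1092 + 69)*(-512) = -1023*(-512) = 523776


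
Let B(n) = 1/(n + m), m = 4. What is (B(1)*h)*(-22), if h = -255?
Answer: 1122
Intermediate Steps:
B(n) = 1/(4 + n) (B(n) = 1/(n + 4) = 1/(4 + n))
(B(1)*h)*(-22) = (-255/(4 + 1))*(-22) = (-255/5)*(-22) = ((⅕)*(-255))*(-22) = -51*(-22) = 1122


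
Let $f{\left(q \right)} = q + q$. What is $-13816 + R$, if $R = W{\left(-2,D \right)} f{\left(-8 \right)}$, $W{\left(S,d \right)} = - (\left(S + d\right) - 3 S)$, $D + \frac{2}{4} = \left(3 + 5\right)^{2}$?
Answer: $-12736$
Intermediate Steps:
$D = \frac{127}{2}$ ($D = - \frac{1}{2} + \left(3 + 5\right)^{2} = - \frac{1}{2} + 8^{2} = - \frac{1}{2} + 64 = \frac{127}{2} \approx 63.5$)
$f{\left(q \right)} = 2 q$
$W{\left(S,d \right)} = - d + 2 S$ ($W{\left(S,d \right)} = - (d - 2 S) = - d + 2 S$)
$R = 1080$ ($R = \left(\left(-1\right) \frac{127}{2} + 2 \left(-2\right)\right) 2 \left(-8\right) = \left(- \frac{127}{2} - 4\right) \left(-16\right) = \left(- \frac{135}{2}\right) \left(-16\right) = 1080$)
$-13816 + R = -13816 + 1080 = -12736$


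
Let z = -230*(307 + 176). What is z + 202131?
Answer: 91041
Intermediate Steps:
z = -111090 (z = -230*483 = -111090)
z + 202131 = -111090 + 202131 = 91041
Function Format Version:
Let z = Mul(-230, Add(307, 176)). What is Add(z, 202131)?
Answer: 91041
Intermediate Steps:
z = -111090 (z = Mul(-230, 483) = -111090)
Add(z, 202131) = Add(-111090, 202131) = 91041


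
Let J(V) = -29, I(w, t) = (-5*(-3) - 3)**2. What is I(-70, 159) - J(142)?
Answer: 173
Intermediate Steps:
I(w, t) = 144 (I(w, t) = (15 - 3)**2 = 12**2 = 144)
I(-70, 159) - J(142) = 144 - 1*(-29) = 144 + 29 = 173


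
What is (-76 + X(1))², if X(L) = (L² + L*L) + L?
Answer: 5329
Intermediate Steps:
X(L) = L + 2*L² (X(L) = (L² + L²) + L = 2*L² + L = L + 2*L²)
(-76 + X(1))² = (-76 + 1*(1 + 2*1))² = (-76 + 1*(1 + 2))² = (-76 + 1*3)² = (-76 + 3)² = (-73)² = 5329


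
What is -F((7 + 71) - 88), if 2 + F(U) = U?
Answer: 12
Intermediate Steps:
F(U) = -2 + U
-F((7 + 71) - 88) = -(-2 + ((7 + 71) - 88)) = -(-2 + (78 - 88)) = -(-2 - 10) = -1*(-12) = 12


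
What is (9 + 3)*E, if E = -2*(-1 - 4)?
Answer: 120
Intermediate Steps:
E = 10 (E = -2*(-5) = 10)
(9 + 3)*E = (9 + 3)*10 = 12*10 = 120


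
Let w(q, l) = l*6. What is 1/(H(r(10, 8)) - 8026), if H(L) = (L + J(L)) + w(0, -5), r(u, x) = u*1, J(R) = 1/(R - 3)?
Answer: -7/56321 ≈ -0.00012429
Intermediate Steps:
w(q, l) = 6*l
J(R) = 1/(-3 + R)
r(u, x) = u
H(L) = -30 + L + 1/(-3 + L) (H(L) = (L + 1/(-3 + L)) + 6*(-5) = (L + 1/(-3 + L)) - 30 = -30 + L + 1/(-3 + L))
1/(H(r(10, 8)) - 8026) = 1/((1 + (-30 + 10)*(-3 + 10))/(-3 + 10) - 8026) = 1/((1 - 20*7)/7 - 8026) = 1/((1 - 140)/7 - 8026) = 1/((⅐)*(-139) - 8026) = 1/(-139/7 - 8026) = 1/(-56321/7) = -7/56321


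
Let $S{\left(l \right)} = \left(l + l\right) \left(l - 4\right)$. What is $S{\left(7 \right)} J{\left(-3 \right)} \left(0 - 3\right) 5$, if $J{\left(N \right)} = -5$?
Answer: $3150$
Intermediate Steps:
$S{\left(l \right)} = 2 l \left(-4 + l\right)$
$S{\left(7 \right)} J{\left(-3 \right)} \left(0 - 3\right) 5 = 2 \cdot 7 \left(-4 + 7\right) \left(- 5 \left(0 - 3\right)\right) 5 = 2 \cdot 7 \cdot 3 \left(\left(-5\right) \left(-3\right)\right) 5 = 42 \cdot 15 \cdot 5 = 630 \cdot 5 = 3150$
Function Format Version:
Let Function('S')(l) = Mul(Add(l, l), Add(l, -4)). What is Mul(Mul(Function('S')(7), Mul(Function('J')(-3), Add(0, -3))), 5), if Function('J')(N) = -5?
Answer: 3150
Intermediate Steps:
Function('S')(l) = Mul(2, l, Add(-4, l)) (Function('S')(l) = Mul(Mul(2, l), Add(-4, l)) = Mul(2, l, Add(-4, l)))
Mul(Mul(Function('S')(7), Mul(Function('J')(-3), Add(0, -3))), 5) = Mul(Mul(Mul(2, 7, Add(-4, 7)), Mul(-5, Add(0, -3))), 5) = Mul(Mul(Mul(2, 7, 3), Mul(-5, -3)), 5) = Mul(Mul(42, 15), 5) = Mul(630, 5) = 3150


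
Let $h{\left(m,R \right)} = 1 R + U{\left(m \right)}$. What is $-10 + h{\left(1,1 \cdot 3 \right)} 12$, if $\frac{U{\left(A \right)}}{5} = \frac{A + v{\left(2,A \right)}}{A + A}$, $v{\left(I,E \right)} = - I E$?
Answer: $-4$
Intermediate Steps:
$v{\left(I,E \right)} = - E I$
$U{\left(A \right)} = - \frac{5}{2}$ ($U{\left(A \right)} = 5 \frac{A - A 2}{A + A} = 5 \frac{A - 2 A}{2 A} = 5 - A \frac{1}{2 A} = 5 \left(- \frac{1}{2}\right) = - \frac{5}{2}$)
$h{\left(m,R \right)} = - \frac{5}{2} + R$ ($h{\left(m,R \right)} = 1 R - \frac{5}{2} = R - \frac{5}{2} = - \frac{5}{2} + R$)
$-10 + h{\left(1,1 \cdot 3 \right)} 12 = -10 + \left(- \frac{5}{2} + 1 \cdot 3\right) 12 = -10 + \left(- \frac{5}{2} + 3\right) 12 = -10 + \frac{1}{2} \cdot 12 = -10 + 6 = -4$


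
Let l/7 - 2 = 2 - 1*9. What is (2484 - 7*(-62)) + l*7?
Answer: 2673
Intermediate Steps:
l = -35 (l = 14 + 7*(2 - 1*9) = 14 + 7*(2 - 9) = 14 + 7*(-7) = 14 - 49 = -35)
(2484 - 7*(-62)) + l*7 = (2484 - 7*(-62)) - 35*7 = (2484 + 434) - 245 = 2918 - 245 = 2673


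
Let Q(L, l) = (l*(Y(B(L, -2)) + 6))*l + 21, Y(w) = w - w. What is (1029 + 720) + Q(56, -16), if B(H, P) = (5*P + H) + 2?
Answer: 3306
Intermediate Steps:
B(H, P) = 2 + H + 5*P (B(H, P) = (H + 5*P) + 2 = 2 + H + 5*P)
Y(w) = 0
Q(L, l) = 21 + 6*l² (Q(L, l) = (l*(0 + 6))*l + 21 = (l*6)*l + 21 = (6*l)*l + 21 = 6*l² + 21 = 21 + 6*l²)
(1029 + 720) + Q(56, -16) = (1029 + 720) + (21 + 6*(-16)²) = 1749 + (21 + 6*256) = 1749 + (21 + 1536) = 1749 + 1557 = 3306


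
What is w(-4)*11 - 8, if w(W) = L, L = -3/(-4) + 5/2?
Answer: 111/4 ≈ 27.750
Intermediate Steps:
L = 13/4 (L = -3*(-1/4) + 5*(1/2) = 3/4 + 5/2 = 13/4 ≈ 3.2500)
w(W) = 13/4
w(-4)*11 - 8 = (13/4)*11 - 8 = 143/4 - 8 = 111/4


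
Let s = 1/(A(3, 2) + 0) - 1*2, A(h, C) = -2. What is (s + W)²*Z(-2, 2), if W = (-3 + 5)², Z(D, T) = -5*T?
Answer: -45/2 ≈ -22.500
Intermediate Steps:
W = 4 (W = 2² = 4)
s = -5/2 (s = 1/(-2 + 0) - 1*2 = 1/(-2) - 2 = -½ - 2 = -5/2 ≈ -2.5000)
(s + W)²*Z(-2, 2) = (-5/2 + 4)²*(-5*2) = (3/2)²*(-10) = (9/4)*(-10) = -45/2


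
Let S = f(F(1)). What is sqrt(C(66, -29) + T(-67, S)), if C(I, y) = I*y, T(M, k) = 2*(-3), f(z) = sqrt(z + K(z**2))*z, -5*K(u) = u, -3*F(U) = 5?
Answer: 8*I*sqrt(30) ≈ 43.818*I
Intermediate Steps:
F(U) = -5/3 (F(U) = -1/3*5 = -5/3)
K(u) = -u/5
f(z) = z*sqrt(z - z**2/5) (f(z) = sqrt(z - z**2/5)*z = z*sqrt(z - z**2/5))
S = -10*I*sqrt(5)/9 (S = (1/5)*(-5/3)*sqrt(5)*sqrt(-5*(5 - 1*(-5/3))/3) = (1/5)*(-5/3)*sqrt(5)*sqrt(-5*(5 + 5/3)/3) = (1/5)*(-5/3)*sqrt(5)*sqrt(-5/3*20/3) = (1/5)*(-5/3)*sqrt(5)*sqrt(-100/9) = (1/5)*(-5/3)*sqrt(5)*(10*I/3) = -10*I*sqrt(5)/9 ≈ -2.4845*I)
T(M, k) = -6
sqrt(C(66, -29) + T(-67, S)) = sqrt(66*(-29) - 6) = sqrt(-1914 - 6) = sqrt(-1920) = 8*I*sqrt(30)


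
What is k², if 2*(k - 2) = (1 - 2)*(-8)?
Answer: 36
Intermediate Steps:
k = 6 (k = 2 + ((1 - 2)*(-8))/2 = 2 + (-1*(-8))/2 = 2 + (½)*8 = 2 + 4 = 6)
k² = 6² = 36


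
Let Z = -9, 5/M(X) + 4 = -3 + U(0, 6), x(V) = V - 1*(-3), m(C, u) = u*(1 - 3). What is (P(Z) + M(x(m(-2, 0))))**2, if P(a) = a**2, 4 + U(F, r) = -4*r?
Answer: 320356/49 ≈ 6537.9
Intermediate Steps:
m(C, u) = -2*u (m(C, u) = u*(-2) = -2*u)
U(F, r) = -4 - 4*r
x(V) = 3 + V (x(V) = V + 3 = 3 + V)
M(X) = -1/7 (M(X) = 5/(-4 + (-3 + (-4 - 4*6))) = 5/(-4 + (-3 + (-4 - 24))) = 5/(-4 + (-3 - 28)) = 5/(-4 - 31) = 5/(-35) = 5*(-1/35) = -1/7)
(P(Z) + M(x(m(-2, 0))))**2 = ((-9)**2 - 1/7)**2 = (81 - 1/7)**2 = (566/7)**2 = 320356/49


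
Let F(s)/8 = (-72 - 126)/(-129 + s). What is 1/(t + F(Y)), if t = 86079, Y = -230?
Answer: 359/30903945 ≈ 1.1617e-5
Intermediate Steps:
F(s) = -1584/(-129 + s) (F(s) = 8*((-72 - 126)/(-129 + s)) = 8*(-198/(-129 + s)) = -1584/(-129 + s))
1/(t + F(Y)) = 1/(86079 - 1584/(-129 - 230)) = 1/(86079 - 1584/(-359)) = 1/(86079 - 1584*(-1/359)) = 1/(86079 + 1584/359) = 1/(30903945/359) = 359/30903945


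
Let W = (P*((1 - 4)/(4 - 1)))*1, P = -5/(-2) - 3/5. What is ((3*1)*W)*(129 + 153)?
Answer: -8037/5 ≈ -1607.4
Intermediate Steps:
P = 19/10 (P = -5*(-½) - 3*⅕ = 5/2 - ⅗ = 19/10 ≈ 1.9000)
W = -19/10 (W = (19*((1 - 4)/(4 - 1))/10)*1 = (19*(-3/3)/10)*1 = (19*(-3*⅓)/10)*1 = ((19/10)*(-1))*1 = -19/10*1 = -19/10 ≈ -1.9000)
((3*1)*W)*(129 + 153) = ((3*1)*(-19/10))*(129 + 153) = (3*(-19/10))*282 = -57/10*282 = -8037/5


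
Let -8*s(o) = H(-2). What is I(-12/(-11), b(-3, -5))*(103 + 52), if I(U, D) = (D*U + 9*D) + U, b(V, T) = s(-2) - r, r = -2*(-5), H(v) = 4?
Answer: -357585/22 ≈ -16254.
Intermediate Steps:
s(o) = -½ (s(o) = -⅛*4 = -½)
r = 10
b(V, T) = -21/2 (b(V, T) = -½ - 1*10 = -½ - 10 = -21/2)
I(U, D) = U + 9*D + D*U (I(U, D) = (9*D + D*U) + U = U + 9*D + D*U)
I(-12/(-11), b(-3, -5))*(103 + 52) = (-12/(-11) + 9*(-21/2) - (-126)/(-11))*(103 + 52) = (-12*(-1/11) - 189/2 - (-126)*(-1)/11)*155 = (12/11 - 189/2 - 21/2*12/11)*155 = (12/11 - 189/2 - 126/11)*155 = -2307/22*155 = -357585/22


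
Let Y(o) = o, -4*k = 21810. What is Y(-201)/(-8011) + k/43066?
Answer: -70047423/690003452 ≈ -0.10152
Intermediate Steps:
k = -10905/2 (k = -¼*21810 = -10905/2 ≈ -5452.5)
Y(-201)/(-8011) + k/43066 = -201/(-8011) - 10905/2/43066 = -201*(-1/8011) - 10905/2*1/43066 = 201/8011 - 10905/86132 = -70047423/690003452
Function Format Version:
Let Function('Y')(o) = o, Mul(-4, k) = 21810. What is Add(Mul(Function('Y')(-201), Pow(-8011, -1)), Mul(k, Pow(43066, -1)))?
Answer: Rational(-70047423, 690003452) ≈ -0.10152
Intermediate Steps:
k = Rational(-10905, 2) (k = Mul(Rational(-1, 4), 21810) = Rational(-10905, 2) ≈ -5452.5)
Add(Mul(Function('Y')(-201), Pow(-8011, -1)), Mul(k, Pow(43066, -1))) = Add(Mul(-201, Pow(-8011, -1)), Mul(Rational(-10905, 2), Pow(43066, -1))) = Add(Mul(-201, Rational(-1, 8011)), Mul(Rational(-10905, 2), Rational(1, 43066))) = Add(Rational(201, 8011), Rational(-10905, 86132)) = Rational(-70047423, 690003452)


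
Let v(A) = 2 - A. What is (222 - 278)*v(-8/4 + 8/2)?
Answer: 0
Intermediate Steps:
(222 - 278)*v(-8/4 + 8/2) = (222 - 278)*(2 - (-8/4 + 8/2)) = -56*(2 - (-8*¼ + 8*(½))) = -56*(2 - (-2 + 4)) = -56*(2 - 1*2) = -56*(2 - 2) = -56*0 = 0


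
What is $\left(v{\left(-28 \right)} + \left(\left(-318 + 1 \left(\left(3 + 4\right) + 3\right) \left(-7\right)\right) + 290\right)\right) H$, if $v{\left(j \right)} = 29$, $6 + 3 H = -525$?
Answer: $12213$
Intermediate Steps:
$H = -177$ ($H = -2 + \frac{1}{3} \left(-525\right) = -2 - 175 = -177$)
$\left(v{\left(-28 \right)} + \left(\left(-318 + 1 \left(\left(3 + 4\right) + 3\right) \left(-7\right)\right) + 290\right)\right) H = \left(29 + \left(\left(-318 + 1 \left(\left(3 + 4\right) + 3\right) \left(-7\right)\right) + 290\right)\right) \left(-177\right) = \left(29 + \left(\left(-318 + 1 \left(7 + 3\right) \left(-7\right)\right) + 290\right)\right) \left(-177\right) = \left(29 + \left(\left(-318 + 1 \cdot 10 \left(-7\right)\right) + 290\right)\right) \left(-177\right) = \left(29 + \left(\left(-318 + 10 \left(-7\right)\right) + 290\right)\right) \left(-177\right) = \left(29 + \left(\left(-318 - 70\right) + 290\right)\right) \left(-177\right) = \left(29 + \left(-388 + 290\right)\right) \left(-177\right) = \left(29 - 98\right) \left(-177\right) = \left(-69\right) \left(-177\right) = 12213$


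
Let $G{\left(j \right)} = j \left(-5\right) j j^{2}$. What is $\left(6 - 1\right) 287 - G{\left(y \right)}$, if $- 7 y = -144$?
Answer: $\frac{2153353915}{2401} \approx 8.9686 \cdot 10^{5}$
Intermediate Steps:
$y = \frac{144}{7}$ ($y = \left(- \frac{1}{7}\right) \left(-144\right) = \frac{144}{7} \approx 20.571$)
$G{\left(j \right)} = - 5 j^{4}$ ($G{\left(j \right)} = - 5 j j j^{2} = - 5 j^{2} j^{2} = - 5 j^{4}$)
$\left(6 - 1\right) 287 - G{\left(y \right)} = \left(6 - 1\right) 287 - - 5 \left(\frac{144}{7}\right)^{4} = 5 \cdot 287 - \left(-5\right) \frac{429981696}{2401} = 1435 - - \frac{2149908480}{2401} = 1435 + \frac{2149908480}{2401} = \frac{2153353915}{2401}$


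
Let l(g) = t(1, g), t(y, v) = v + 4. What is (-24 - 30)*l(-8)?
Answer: 216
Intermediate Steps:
t(y, v) = 4 + v
l(g) = 4 + g
(-24 - 30)*l(-8) = (-24 - 30)*(4 - 8) = -54*(-4) = 216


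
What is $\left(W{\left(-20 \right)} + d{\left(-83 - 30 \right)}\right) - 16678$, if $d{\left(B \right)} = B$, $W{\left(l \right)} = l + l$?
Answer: $-16831$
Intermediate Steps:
$W{\left(l \right)} = 2 l$
$\left(W{\left(-20 \right)} + d{\left(-83 - 30 \right)}\right) - 16678 = \left(2 \left(-20\right) - 113\right) - 16678 = \left(-40 - 113\right) - 16678 = -153 - 16678 = -16831$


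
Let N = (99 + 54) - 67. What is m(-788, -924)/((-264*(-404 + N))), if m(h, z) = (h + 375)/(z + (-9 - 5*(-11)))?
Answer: 413/73709856 ≈ 5.6030e-6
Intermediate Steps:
N = 86 (N = 153 - 67 = 86)
m(h, z) = (375 + h)/(46 + z) (m(h, z) = (375 + h)/(z + (-9 + 55)) = (375 + h)/(z + 46) = (375 + h)/(46 + z))
m(-788, -924)/((-264*(-404 + N))) = ((375 - 788)/(46 - 924))/((-264*(-404 + 86))) = (-413/(-878))/((-264*(-318))) = -1/878*(-413)/83952 = (413/878)*(1/83952) = 413/73709856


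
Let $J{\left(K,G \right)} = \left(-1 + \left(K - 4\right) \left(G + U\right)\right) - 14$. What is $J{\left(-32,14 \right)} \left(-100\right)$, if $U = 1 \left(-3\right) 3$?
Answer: $19500$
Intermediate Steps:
$U = -9$ ($U = \left(-3\right) 3 = -9$)
$J{\left(K,G \right)} = -15 + \left(-9 + G\right) \left(-4 + K\right)$ ($J{\left(K,G \right)} = \left(-1 + \left(K - 4\right) \left(G - 9\right)\right) - 14 = \left(-1 + \left(-4 + K\right) \left(-9 + G\right)\right) - 14 = \left(-1 + \left(-9 + G\right) \left(-4 + K\right)\right) - 14 = -15 + \left(-9 + G\right) \left(-4 + K\right)$)
$J{\left(-32,14 \right)} \left(-100\right) = \left(21 - -288 - 56 + 14 \left(-32\right)\right) \left(-100\right) = \left(21 + 288 - 56 - 448\right) \left(-100\right) = \left(-195\right) \left(-100\right) = 19500$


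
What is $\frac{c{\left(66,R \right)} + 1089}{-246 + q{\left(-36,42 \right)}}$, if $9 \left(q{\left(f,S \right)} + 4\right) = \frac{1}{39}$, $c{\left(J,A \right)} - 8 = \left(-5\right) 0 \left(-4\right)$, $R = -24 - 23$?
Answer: $- \frac{385047}{87749} \approx -4.388$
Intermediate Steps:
$R = -47$
$c{\left(J,A \right)} = 8$ ($c{\left(J,A \right)} = 8 + \left(-5\right) 0 \left(-4\right) = 8 + 0 \left(-4\right) = 8 + 0 = 8$)
$q{\left(f,S \right)} = - \frac{1403}{351}$ ($q{\left(f,S \right)} = -4 + \frac{1}{9 \cdot 39} = -4 + \frac{1}{9} \cdot \frac{1}{39} = -4 + \frac{1}{351} = - \frac{1403}{351}$)
$\frac{c{\left(66,R \right)} + 1089}{-246 + q{\left(-36,42 \right)}} = \frac{8 + 1089}{-246 - \frac{1403}{351}} = \frac{1097}{- \frac{87749}{351}} = 1097 \left(- \frac{351}{87749}\right) = - \frac{385047}{87749}$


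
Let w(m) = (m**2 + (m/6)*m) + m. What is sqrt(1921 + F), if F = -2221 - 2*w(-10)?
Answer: 2*I*sqrt(1155)/3 ≈ 22.657*I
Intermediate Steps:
w(m) = m + 7*m**2/6 (w(m) = (m**2 + (m*(1/6))*m) + m = (m**2 + (m/6)*m) + m = (m**2 + m**2/6) + m = 7*m**2/6 + m = m + 7*m**2/6)
F = -7303/3 (F = -2221 - 2*(1/6)*(-10)*(6 + 7*(-10)) = -2221 - 2*(1/6)*(-10)*(6 - 70) = -2221 - 2*(1/6)*(-10)*(-64) = -2221 - 2*320/3 = -2221 - 1*640/3 = -2221 - 640/3 = -7303/3 ≈ -2434.3)
sqrt(1921 + F) = sqrt(1921 - 7303/3) = sqrt(-1540/3) = 2*I*sqrt(1155)/3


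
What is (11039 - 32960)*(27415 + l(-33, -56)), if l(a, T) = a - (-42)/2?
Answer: -600701163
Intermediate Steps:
l(a, T) = 21 + a (l(a, T) = a - (-42)/2 = a - 6*(-7/2) = a + 21 = 21 + a)
(11039 - 32960)*(27415 + l(-33, -56)) = (11039 - 32960)*(27415 + (21 - 33)) = -21921*(27415 - 12) = -21921*27403 = -600701163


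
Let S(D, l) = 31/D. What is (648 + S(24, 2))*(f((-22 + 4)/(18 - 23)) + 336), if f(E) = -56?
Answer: 545405/3 ≈ 1.8180e+5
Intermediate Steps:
(648 + S(24, 2))*(f((-22 + 4)/(18 - 23)) + 336) = (648 + 31/24)*(-56 + 336) = (648 + 31*(1/24))*280 = (648 + 31/24)*280 = (15583/24)*280 = 545405/3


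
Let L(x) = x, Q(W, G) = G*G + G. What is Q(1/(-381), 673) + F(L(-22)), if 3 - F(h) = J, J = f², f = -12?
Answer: 453461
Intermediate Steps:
J = 144 (J = (-12)² = 144)
Q(W, G) = G + G² (Q(W, G) = G² + G = G + G²)
F(h) = -141 (F(h) = 3 - 1*144 = 3 - 144 = -141)
Q(1/(-381), 673) + F(L(-22)) = 673*(1 + 673) - 141 = 673*674 - 141 = 453602 - 141 = 453461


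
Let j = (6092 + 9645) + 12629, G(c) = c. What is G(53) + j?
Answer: 28419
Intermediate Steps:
j = 28366 (j = 15737 + 12629 = 28366)
G(53) + j = 53 + 28366 = 28419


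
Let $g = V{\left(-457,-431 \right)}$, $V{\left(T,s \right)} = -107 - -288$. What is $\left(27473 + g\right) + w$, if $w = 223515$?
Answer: $251169$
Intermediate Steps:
$V{\left(T,s \right)} = 181$ ($V{\left(T,s \right)} = -107 + 288 = 181$)
$g = 181$
$\left(27473 + g\right) + w = \left(27473 + 181\right) + 223515 = 27654 + 223515 = 251169$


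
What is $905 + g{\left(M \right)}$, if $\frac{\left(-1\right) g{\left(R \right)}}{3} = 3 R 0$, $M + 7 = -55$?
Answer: $905$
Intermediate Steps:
$M = -62$ ($M = -7 - 55 = -62$)
$g{\left(R \right)} = 0$ ($g{\left(R \right)} = - 3 \cdot 3 R 0 = \left(-3\right) 0 = 0$)
$905 + g{\left(M \right)} = 905 + 0 = 905$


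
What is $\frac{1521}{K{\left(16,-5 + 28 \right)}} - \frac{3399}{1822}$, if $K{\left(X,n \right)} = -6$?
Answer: $- \frac{232638}{911} \approx -255.37$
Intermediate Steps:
$\frac{1521}{K{\left(16,-5 + 28 \right)}} - \frac{3399}{1822} = \frac{1521}{-6} - \frac{3399}{1822} = 1521 \left(- \frac{1}{6}\right) - \frac{3399}{1822} = - \frac{507}{2} - \frac{3399}{1822} = - \frac{232638}{911}$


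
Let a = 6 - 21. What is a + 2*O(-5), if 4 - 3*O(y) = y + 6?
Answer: -13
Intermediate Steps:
a = -15
O(y) = -⅔ - y/3 (O(y) = 4/3 - (y + 6)/3 = 4/3 - (6 + y)/3 = 4/3 + (-2 - y/3) = -⅔ - y/3)
a + 2*O(-5) = -15 + 2*(-⅔ - ⅓*(-5)) = -15 + 2*(-⅔ + 5/3) = -15 + 2*1 = -15 + 2 = -13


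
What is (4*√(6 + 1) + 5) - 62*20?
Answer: -1235 + 4*√7 ≈ -1224.4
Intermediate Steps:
(4*√(6 + 1) + 5) - 62*20 = (4*√7 + 5) - 1240 = (5 + 4*√7) - 1240 = -1235 + 4*√7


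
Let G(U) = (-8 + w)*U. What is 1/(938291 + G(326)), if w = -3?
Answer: 1/934705 ≈ 1.0699e-6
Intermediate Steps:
G(U) = -11*U (G(U) = (-8 - 3)*U = -11*U)
1/(938291 + G(326)) = 1/(938291 - 11*326) = 1/(938291 - 3586) = 1/934705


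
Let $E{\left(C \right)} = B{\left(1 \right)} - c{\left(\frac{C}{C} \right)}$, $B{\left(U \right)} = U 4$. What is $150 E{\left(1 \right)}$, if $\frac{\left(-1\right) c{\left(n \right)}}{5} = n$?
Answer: $1350$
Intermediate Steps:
$c{\left(n \right)} = - 5 n$
$B{\left(U \right)} = 4 U$
$E{\left(C \right)} = 9$ ($E{\left(C \right)} = 4 \cdot 1 - - 5 \frac{C}{C} = 4 - \left(-5\right) 1 = 4 - -5 = 4 + 5 = 9$)
$150 E{\left(1 \right)} = 150 \cdot 9 = 1350$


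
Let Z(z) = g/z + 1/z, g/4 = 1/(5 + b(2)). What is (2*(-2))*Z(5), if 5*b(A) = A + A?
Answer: -196/145 ≈ -1.3517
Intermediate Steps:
b(A) = 2*A/5 (b(A) = (A + A)/5 = (2*A)/5 = 2*A/5)
g = 20/29 (g = 4/(5 + (2/5)*2) = 4/(5 + 4/5) = 4/(29/5) = 4*(5/29) = 20/29 ≈ 0.68966)
Z(z) = 49/(29*z) (Z(z) = 20/(29*z) + 1/z = 49/(29*z))
(2*(-2))*Z(5) = (2*(-2))*((49/29)/5) = -196/(29*5) = -4*49/145 = -196/145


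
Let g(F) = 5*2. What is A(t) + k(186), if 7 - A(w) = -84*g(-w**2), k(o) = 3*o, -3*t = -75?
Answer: 1405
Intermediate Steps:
t = 25 (t = -1/3*(-75) = 25)
g(F) = 10
A(w) = 847 (A(w) = 7 - (-84)*10 = 7 - 1*(-840) = 7 + 840 = 847)
A(t) + k(186) = 847 + 3*186 = 847 + 558 = 1405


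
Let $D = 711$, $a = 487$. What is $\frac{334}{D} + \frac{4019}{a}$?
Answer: $\frac{3020167}{346257} \approx 8.7223$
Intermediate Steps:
$\frac{334}{D} + \frac{4019}{a} = \frac{334}{711} + \frac{4019}{487} = \frac{3020167}{346257}$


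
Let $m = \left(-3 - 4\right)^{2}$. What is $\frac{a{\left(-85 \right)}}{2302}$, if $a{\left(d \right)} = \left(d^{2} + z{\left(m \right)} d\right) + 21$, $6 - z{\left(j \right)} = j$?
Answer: $\frac{10901}{2302} \approx 4.7355$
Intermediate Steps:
$m = 49$ ($m = \left(-7\right)^{2} = 49$)
$z{\left(j \right)} = 6 - j$
$a{\left(d \right)} = 21 + d^{2} - 43 d$ ($a{\left(d \right)} = \left(d^{2} + \left(6 - 49\right) d\right) + 21 = \left(d^{2} - 43 d\right) + 21 = 21 + d^{2} - 43 d$)
$\frac{a{\left(-85 \right)}}{2302} = \frac{21 + \left(-85\right)^{2} - -3655}{2302} = \left(21 + 7225 + 3655\right) \frac{1}{2302} = 10901 \cdot \frac{1}{2302} = \frac{10901}{2302}$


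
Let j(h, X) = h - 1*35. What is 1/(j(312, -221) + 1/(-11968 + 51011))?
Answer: 39043/10814912 ≈ 0.0036101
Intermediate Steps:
j(h, X) = -35 + h (j(h, X) = h - 35 = -35 + h)
1/(j(312, -221) + 1/(-11968 + 51011)) = 1/((-35 + 312) + 1/(-11968 + 51011)) = 1/(277 + 1/39043) = 1/(10814912/39043) = 39043/10814912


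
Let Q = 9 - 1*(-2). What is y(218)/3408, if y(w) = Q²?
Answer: 121/3408 ≈ 0.035505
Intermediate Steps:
Q = 11 (Q = 9 + 2 = 11)
y(w) = 121 (y(w) = 11² = 121)
y(218)/3408 = 121/3408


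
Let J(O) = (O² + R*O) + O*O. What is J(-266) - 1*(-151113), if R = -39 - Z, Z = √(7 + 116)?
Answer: 302999 + 266*√123 ≈ 3.0595e+5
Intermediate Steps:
Z = √123 ≈ 11.091
R = -39 - √123 ≈ -50.091
J(O) = 2*O² + O*(-39 - √123) (J(O) = (O² + (-39 - √123)*O) + O*O = (O² + O*(-39 - √123)) + O² = 2*O² + O*(-39 - √123))
J(-266) - 1*(-151113) = -266*(-39 - √123 + 2*(-266)) - 1*(-151113) = -266*(-39 - √123 - 532) + 151113 = -266*(-571 - √123) + 151113 = (151886 + 266*√123) + 151113 = 302999 + 266*√123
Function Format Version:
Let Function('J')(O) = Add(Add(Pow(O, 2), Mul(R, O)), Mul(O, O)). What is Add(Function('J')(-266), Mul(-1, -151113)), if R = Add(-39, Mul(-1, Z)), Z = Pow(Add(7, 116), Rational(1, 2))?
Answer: Add(302999, Mul(266, Pow(123, Rational(1, 2)))) ≈ 3.0595e+5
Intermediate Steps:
Z = Pow(123, Rational(1, 2)) ≈ 11.091
R = Add(-39, Mul(-1, Pow(123, Rational(1, 2)))) ≈ -50.091
Function('J')(O) = Add(Mul(2, Pow(O, 2)), Mul(O, Add(-39, Mul(-1, Pow(123, Rational(1, 2)))))) (Function('J')(O) = Add(Add(Pow(O, 2), Mul(Add(-39, Mul(-1, Pow(123, Rational(1, 2)))), O)), Mul(O, O)) = Add(Add(Pow(O, 2), Mul(O, Add(-39, Mul(-1, Pow(123, Rational(1, 2)))))), Pow(O, 2)) = Add(Mul(2, Pow(O, 2)), Mul(O, Add(-39, Mul(-1, Pow(123, Rational(1, 2)))))))
Add(Function('J')(-266), Mul(-1, -151113)) = Add(Mul(-266, Add(-39, Mul(-1, Pow(123, Rational(1, 2))), Mul(2, -266))), Mul(-1, -151113)) = Add(Mul(-266, Add(-39, Mul(-1, Pow(123, Rational(1, 2))), -532)), 151113) = Add(Mul(-266, Add(-571, Mul(-1, Pow(123, Rational(1, 2))))), 151113) = Add(Add(151886, Mul(266, Pow(123, Rational(1, 2)))), 151113) = Add(302999, Mul(266, Pow(123, Rational(1, 2))))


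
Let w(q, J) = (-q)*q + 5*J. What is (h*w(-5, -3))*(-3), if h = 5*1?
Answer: 600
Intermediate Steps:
h = 5
w(q, J) = -q² + 5*J
(h*w(-5, -3))*(-3) = (5*(-1*(-5)² + 5*(-3)))*(-3) = (5*(-1*25 - 15))*(-3) = (5*(-25 - 15))*(-3) = (5*(-40))*(-3) = -200*(-3) = 600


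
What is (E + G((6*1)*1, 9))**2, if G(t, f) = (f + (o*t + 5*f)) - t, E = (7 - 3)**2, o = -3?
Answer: 2116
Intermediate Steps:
E = 16 (E = 4**2 = 16)
G(t, f) = -4*t + 6*f (G(t, f) = (f + (-3*t + 5*f)) - t = (-3*t + 6*f) - t = -4*t + 6*f)
(E + G((6*1)*1, 9))**2 = (16 + (-4*6*1 + 6*9))**2 = (16 + (-24 + 54))**2 = (16 + 30)**2 = 46**2 = 2116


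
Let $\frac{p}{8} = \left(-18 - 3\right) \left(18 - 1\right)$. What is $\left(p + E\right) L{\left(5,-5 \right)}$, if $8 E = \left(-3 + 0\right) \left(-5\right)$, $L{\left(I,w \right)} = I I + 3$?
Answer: $- \frac{159831}{2} \approx -79916.0$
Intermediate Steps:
$L{\left(I,w \right)} = 3 + I^{2}$ ($L{\left(I,w \right)} = I^{2} + 3 = 3 + I^{2}$)
$E = \frac{15}{8}$ ($E = \frac{\left(-3 + 0\right) \left(-5\right)}{8} = \frac{\left(-3\right) \left(-5\right)}{8} = \frac{1}{8} \cdot 15 = \frac{15}{8} \approx 1.875$)
$p = -2856$ ($p = 8 \left(-18 - 3\right) \left(18 - 1\right) = 8 \left(\left(-21\right) 17\right) = 8 \left(-357\right) = -2856$)
$\left(p + E\right) L{\left(5,-5 \right)} = \left(-2856 + \frac{15}{8}\right) \left(3 + 5^{2}\right) = - \frac{22833 \left(3 + 25\right)}{8} = \left(- \frac{22833}{8}\right) 28 = - \frac{159831}{2}$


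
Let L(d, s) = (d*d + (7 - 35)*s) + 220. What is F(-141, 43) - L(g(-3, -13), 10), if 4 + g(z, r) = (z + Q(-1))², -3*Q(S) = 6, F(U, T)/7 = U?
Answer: -1368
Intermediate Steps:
F(U, T) = 7*U
Q(S) = -2 (Q(S) = -⅓*6 = -2)
g(z, r) = -4 + (-2 + z)² (g(z, r) = -4 + (z - 2)² = -4 + (-2 + z)²)
L(d, s) = 220 + d² - 28*s (L(d, s) = (d² - 28*s) + 220 = 220 + d² - 28*s)
F(-141, 43) - L(g(-3, -13), 10) = 7*(-141) - (220 + (-3*(-4 - 3))² - 28*10) = -987 - (220 + (-3*(-7))² - 280) = -987 - (220 + 21² - 280) = -987 - (220 + 441 - 280) = -987 - 1*381 = -987 - 381 = -1368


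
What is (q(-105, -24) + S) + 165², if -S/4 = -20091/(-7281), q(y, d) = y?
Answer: 65793452/2427 ≈ 27109.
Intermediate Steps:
S = -26788/2427 (S = -(-80364)/(-7281) = -(-80364)*(-1)/7281 = -4*6697/2427 = -26788/2427 ≈ -11.037)
(q(-105, -24) + S) + 165² = (-105 - 26788/2427) + 165² = -281623/2427 + 27225 = 65793452/2427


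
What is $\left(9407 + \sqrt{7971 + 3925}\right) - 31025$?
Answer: $-21618 + 2 \sqrt{2974} \approx -21509.0$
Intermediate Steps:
$\left(9407 + \sqrt{7971 + 3925}\right) - 31025 = \left(9407 + \sqrt{11896}\right) - 31025 = \left(9407 + 2 \sqrt{2974}\right) - 31025 = -21618 + 2 \sqrt{2974}$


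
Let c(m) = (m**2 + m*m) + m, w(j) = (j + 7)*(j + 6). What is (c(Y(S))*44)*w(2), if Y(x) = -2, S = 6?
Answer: 19008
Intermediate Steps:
w(j) = (6 + j)*(7 + j) (w(j) = (7 + j)*(6 + j) = (6 + j)*(7 + j))
c(m) = m + 2*m**2 (c(m) = (m**2 + m**2) + m = 2*m**2 + m = m + 2*m**2)
(c(Y(S))*44)*w(2) = (-2*(1 + 2*(-2))*44)*(42 + 2**2 + 13*2) = (-2*(1 - 4)*44)*(42 + 4 + 26) = (-2*(-3)*44)*72 = (6*44)*72 = 264*72 = 19008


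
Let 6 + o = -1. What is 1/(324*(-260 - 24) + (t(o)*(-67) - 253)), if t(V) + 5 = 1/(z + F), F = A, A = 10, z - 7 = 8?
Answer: -25/2298417 ≈ -1.0877e-5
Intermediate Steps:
z = 15 (z = 7 + 8 = 15)
o = -7 (o = -6 - 1 = -7)
F = 10
t(V) = -124/25 (t(V) = -5 + 1/(15 + 10) = -5 + 1/25 = -124/25)
1/(324*(-260 - 24) + (t(o)*(-67) - 253)) = 1/(324*(-260 - 24) + (-124/25*(-67) - 253)) = 1/(324*(-284) + (8308/25 - 253)) = 1/(-92016 + 1983/25) = 1/(-2298417/25) = -25/2298417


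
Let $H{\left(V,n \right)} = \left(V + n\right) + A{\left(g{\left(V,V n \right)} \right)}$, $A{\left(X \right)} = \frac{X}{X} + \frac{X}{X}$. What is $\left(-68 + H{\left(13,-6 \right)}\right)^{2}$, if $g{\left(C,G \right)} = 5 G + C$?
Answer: $3481$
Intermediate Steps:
$g{\left(C,G \right)} = C + 5 G$
$A{\left(X \right)} = 2$ ($A{\left(X \right)} = 1 + 1 = 2$)
$H{\left(V,n \right)} = 2 + V + n$ ($H{\left(V,n \right)} = \left(V + n\right) + 2 = 2 + V + n$)
$\left(-68 + H{\left(13,-6 \right)}\right)^{2} = \left(-68 + \left(2 + 13 - 6\right)\right)^{2} = \left(-68 + 9\right)^{2} = \left(-59\right)^{2} = 3481$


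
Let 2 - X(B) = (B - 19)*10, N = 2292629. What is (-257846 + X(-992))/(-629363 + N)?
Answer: -41289/277211 ≈ -0.14894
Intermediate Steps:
X(B) = 192 - 10*B (X(B) = 2 - (B - 19)*10 = 2 - (-19 + B)*10 = 2 - (-190 + 10*B) = 2 + (190 - 10*B) = 192 - 10*B)
(-257846 + X(-992))/(-629363 + N) = (-257846 + (192 - 10*(-992)))/(-629363 + 2292629) = (-257846 + (192 + 9920))/1663266 = (-257846 + 10112)*(1/1663266) = -247734*1/1663266 = -41289/277211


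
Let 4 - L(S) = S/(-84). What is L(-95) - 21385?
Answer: -1796099/84 ≈ -21382.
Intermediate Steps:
L(S) = 4 + S/84 (L(S) = 4 - S/(-84) = 4 - S*(-1)/84 = 4 - (-1)*S/84 = 4 + S/84)
L(-95) - 21385 = (4 + (1/84)*(-95)) - 21385 = (4 - 95/84) - 21385 = 241/84 - 21385 = -1796099/84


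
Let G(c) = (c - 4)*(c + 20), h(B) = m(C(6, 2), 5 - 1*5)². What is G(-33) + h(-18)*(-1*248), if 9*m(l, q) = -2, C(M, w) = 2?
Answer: 37969/81 ≈ 468.75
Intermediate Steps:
m(l, q) = -2/9 (m(l, q) = (⅑)*(-2) = -2/9)
h(B) = 4/81 (h(B) = (-2/9)² = 4/81)
G(c) = (-4 + c)*(20 + c)
G(-33) + h(-18)*(-1*248) = (-80 + (-33)² + 16*(-33)) + 4*(-1*248)/81 = (-80 + 1089 - 528) + (4/81)*(-248) = 481 - 992/81 = 37969/81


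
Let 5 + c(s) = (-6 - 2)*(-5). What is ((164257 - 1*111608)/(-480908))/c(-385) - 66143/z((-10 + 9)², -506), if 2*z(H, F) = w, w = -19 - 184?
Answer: 318085451619/488121620 ≈ 651.65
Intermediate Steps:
w = -203
z(H, F) = -203/2 (z(H, F) = (½)*(-203) = -203/2)
c(s) = 35 (c(s) = -5 + (-6 - 2)*(-5) = -5 - 8*(-5) = -5 + 40 = 35)
((164257 - 1*111608)/(-480908))/c(-385) - 66143/z((-10 + 9)², -506) = ((164257 - 1*111608)/(-480908))/35 - 66143/(-203/2) = ((164257 - 111608)*(-1/480908))*(1/35) - 66143*(-2/203) = (52649*(-1/480908))*(1/35) + 18898/29 = -52649/480908*1/35 + 18898/29 = -52649/16831780 + 18898/29 = 318085451619/488121620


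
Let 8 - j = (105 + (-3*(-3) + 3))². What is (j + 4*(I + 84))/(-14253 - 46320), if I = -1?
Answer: 13349/60573 ≈ 0.22038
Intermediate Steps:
j = -13681 (j = 8 - (105 + (-3*(-3) + 3))² = 8 - (105 + (9 + 3))² = 8 - (105 + 12)² = 8 - 1*117² = 8 - 1*13689 = 8 - 13689 = -13681)
(j + 4*(I + 84))/(-14253 - 46320) = (-13681 + 4*(-1 + 84))/(-14253 - 46320) = (-13681 + 4*83)/(-60573) = (-13681 + 332)*(-1/60573) = -13349*(-1/60573) = 13349/60573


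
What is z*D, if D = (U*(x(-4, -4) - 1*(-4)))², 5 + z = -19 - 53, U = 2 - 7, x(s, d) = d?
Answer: 0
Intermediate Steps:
U = -5
z = -77 (z = -5 + (-19 - 53) = -5 - 72 = -77)
D = 0 (D = (-5*(-4 - 1*(-4)))² = (-5*(-4 + 4))² = (-5*0)² = 0² = 0)
z*D = -77*0 = 0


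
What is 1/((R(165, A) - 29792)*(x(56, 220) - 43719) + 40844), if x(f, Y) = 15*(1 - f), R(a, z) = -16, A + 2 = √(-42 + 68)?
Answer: 1/1327808396 ≈ 7.5312e-10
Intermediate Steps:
A = -2 + √26 (A = -2 + √(-42 + 68) = -2 + √26 ≈ 3.0990)
x(f, Y) = 15 - 15*f
1/((R(165, A) - 29792)*(x(56, 220) - 43719) + 40844) = 1/((-16 - 29792)*((15 - 15*56) - 43719) + 40844) = 1/(-29808*((15 - 840) - 43719) + 40844) = 1/(-29808*(-825 - 43719) + 40844) = 1/(-29808*(-44544) + 40844) = 1/(1327767552 + 40844) = 1/1327808396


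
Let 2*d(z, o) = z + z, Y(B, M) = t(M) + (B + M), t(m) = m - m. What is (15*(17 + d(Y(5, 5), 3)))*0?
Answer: 0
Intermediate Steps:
t(m) = 0
Y(B, M) = B + M (Y(B, M) = 0 + (B + M) = B + M)
d(z, o) = z (d(z, o) = (z + z)/2 = (2*z)/2 = z)
(15*(17 + d(Y(5, 5), 3)))*0 = (15*(17 + (5 + 5)))*0 = (15*(17 + 10))*0 = (15*27)*0 = 405*0 = 0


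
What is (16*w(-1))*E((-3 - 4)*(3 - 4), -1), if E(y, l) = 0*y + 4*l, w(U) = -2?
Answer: 128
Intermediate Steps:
E(y, l) = 4*l (E(y, l) = 0 + 4*l = 4*l)
(16*w(-1))*E((-3 - 4)*(3 - 4), -1) = (16*(-2))*(4*(-1)) = -32*(-4) = 128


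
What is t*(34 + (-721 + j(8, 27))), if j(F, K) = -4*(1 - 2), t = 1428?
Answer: -975324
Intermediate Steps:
j(F, K) = 4 (j(F, K) = -4*(-1) = 4)
t*(34 + (-721 + j(8, 27))) = 1428*(34 + (-721 + 4)) = 1428*(34 - 717) = 1428*(-683) = -975324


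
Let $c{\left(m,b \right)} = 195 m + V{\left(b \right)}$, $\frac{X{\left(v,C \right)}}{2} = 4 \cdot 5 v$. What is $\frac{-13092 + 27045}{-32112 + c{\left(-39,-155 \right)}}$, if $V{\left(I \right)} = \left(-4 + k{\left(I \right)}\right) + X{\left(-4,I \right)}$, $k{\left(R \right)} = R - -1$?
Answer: $- \frac{4651}{13345} \approx -0.34852$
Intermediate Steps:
$X{\left(v,C \right)} = 40 v$ ($X{\left(v,C \right)} = 2 \cdot 4 \cdot 5 v = 2 \cdot 20 v = 40 v$)
$k{\left(R \right)} = 1 + R$ ($k{\left(R \right)} = R + 1 = 1 + R$)
$V{\left(I \right)} = -163 + I$ ($V{\left(I \right)} = \left(-4 + \left(1 + I\right)\right) + 40 \left(-4\right) = \left(-3 + I\right) - 160 = -163 + I$)
$c{\left(m,b \right)} = -163 + b + 195 m$ ($c{\left(m,b \right)} = 195 m + \left(-163 + b\right) = -163 + b + 195 m$)
$\frac{-13092 + 27045}{-32112 + c{\left(-39,-155 \right)}} = \frac{-13092 + 27045}{-32112 - 7923} = \frac{13953}{-32112 - 7923} = \frac{13953}{-40035} = 13953 \left(- \frac{1}{40035}\right) = - \frac{4651}{13345}$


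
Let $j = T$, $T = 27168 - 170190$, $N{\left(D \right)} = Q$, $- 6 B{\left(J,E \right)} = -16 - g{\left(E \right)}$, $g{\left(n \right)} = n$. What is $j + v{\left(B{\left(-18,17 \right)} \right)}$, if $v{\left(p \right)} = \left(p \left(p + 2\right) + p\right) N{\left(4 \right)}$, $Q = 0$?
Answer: $-143022$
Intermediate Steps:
$B{\left(J,E \right)} = \frac{8}{3} + \frac{E}{6}$ ($B{\left(J,E \right)} = - \frac{-16 - E}{6} = \frac{8}{3} + \frac{E}{6}$)
$N{\left(D \right)} = 0$
$T = -143022$ ($T = 27168 - 170190 = -143022$)
$j = -143022$
$v{\left(p \right)} = 0$ ($v{\left(p \right)} = \left(p \left(p + 2\right) + p\right) 0 = \left(p \left(2 + p\right) + p\right) 0 = \left(p + p \left(2 + p\right)\right) 0 = 0$)
$j + v{\left(B{\left(-18,17 \right)} \right)} = -143022 + 0 = -143022$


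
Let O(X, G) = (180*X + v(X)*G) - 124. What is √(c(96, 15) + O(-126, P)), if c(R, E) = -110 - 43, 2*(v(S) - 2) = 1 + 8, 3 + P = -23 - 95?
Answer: I*√94974/2 ≈ 154.09*I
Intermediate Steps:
P = -121 (P = -3 + (-23 - 95) = -3 - 118 = -121)
v(S) = 13/2 (v(S) = 2 + (1 + 8)/2 = 2 + (½)*9 = 2 + 9/2 = 13/2)
O(X, G) = -124 + 180*X + 13*G/2 (O(X, G) = (180*X + 13*G/2) - 124 = -124 + 180*X + 13*G/2)
c(R, E) = -153
√(c(96, 15) + O(-126, P)) = √(-153 + (-124 + 180*(-126) + (13/2)*(-121))) = √(-153 + (-124 - 22680 - 1573/2)) = √(-153 - 47181/2) = √(-47487/2) = I*√94974/2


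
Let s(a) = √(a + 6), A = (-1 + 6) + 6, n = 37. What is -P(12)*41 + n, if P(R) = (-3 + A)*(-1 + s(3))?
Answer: -619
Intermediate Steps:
A = 11 (A = 5 + 6 = 11)
s(a) = √(6 + a)
P(R) = 16 (P(R) = (-3 + 11)*(-1 + √(6 + 3)) = 8*(-1 + √9) = 8*(-1 + 3) = 8*2 = 16)
-P(12)*41 + n = -1*16*41 + 37 = -16*41 + 37 = -656 + 37 = -619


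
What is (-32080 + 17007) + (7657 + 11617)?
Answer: 4201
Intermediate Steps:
(-32080 + 17007) + (7657 + 11617) = -15073 + 19274 = 4201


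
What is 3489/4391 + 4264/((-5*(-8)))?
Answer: 2357848/21955 ≈ 107.39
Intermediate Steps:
3489/4391 + 4264/((-5*(-8))) = 3489*(1/4391) + 4264/40 = 3489/4391 + 4264*(1/40) = 3489/4391 + 533/5 = 2357848/21955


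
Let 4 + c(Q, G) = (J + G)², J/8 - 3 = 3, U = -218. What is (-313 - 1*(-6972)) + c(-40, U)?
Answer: 35555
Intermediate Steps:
J = 48 (J = 24 + 8*3 = 24 + 24 = 48)
c(Q, G) = -4 + (48 + G)²
(-313 - 1*(-6972)) + c(-40, U) = (-313 - 1*(-6972)) + (-4 + (48 - 218)²) = (-313 + 6972) + (-4 + (-170)²) = 6659 + (-4 + 28900) = 6659 + 28896 = 35555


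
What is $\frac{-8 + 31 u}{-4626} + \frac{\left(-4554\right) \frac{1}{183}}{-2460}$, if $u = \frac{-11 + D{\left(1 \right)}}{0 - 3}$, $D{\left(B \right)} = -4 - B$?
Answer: $- \frac{4146793}{173544390} \approx -0.023895$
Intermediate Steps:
$u = \frac{16}{3}$ ($u = \frac{-11 - 5}{0 - 3} = \frac{-11 - 5}{-3} = \left(-11 - 5\right) \left(- \frac{1}{3}\right) = \left(-16\right) \left(- \frac{1}{3}\right) = \frac{16}{3} \approx 5.3333$)
$\frac{-8 + 31 u}{-4626} + \frac{\left(-4554\right) \frac{1}{183}}{-2460} = \frac{-8 + 31 \cdot \frac{16}{3}}{-4626} + \frac{\left(-4554\right) \frac{1}{183}}{-2460} = \left(-8 + \frac{496}{3}\right) \left(- \frac{1}{4626}\right) + \left(-4554\right) \frac{1}{183} \left(- \frac{1}{2460}\right) = \frac{472}{3} \left(- \frac{1}{4626}\right) - - \frac{253}{25010} = - \frac{236}{6939} + \frac{253}{25010} = - \frac{4146793}{173544390}$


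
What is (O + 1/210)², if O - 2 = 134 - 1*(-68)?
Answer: 1835351281/44100 ≈ 41618.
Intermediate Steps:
O = 204 (O = 2 + (134 - 1*(-68)) = 2 + (134 + 68) = 2 + 202 = 204)
(O + 1/210)² = (204 + 1/210)² = (42841/210)² = 1835351281/44100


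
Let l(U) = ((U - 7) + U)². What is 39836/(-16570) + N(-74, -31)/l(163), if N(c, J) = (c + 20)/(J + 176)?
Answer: -11755896364/4889921333 ≈ -2.4041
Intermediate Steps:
N(c, J) = (20 + c)/(176 + J)
l(U) = (-7 + 2*U)² (l(U) = ((-7 + U) + U)² = (-7 + 2*U)²)
39836/(-16570) + N(-74, -31)/l(163) = 39836/(-16570) + ((20 - 74)/(176 - 31))/((-7 + 2*163)²) = 39836*(-1/16570) + (-54/145)/((-7 + 326)²) = -19918/8285 + ((1/145)*(-54))/(319²) = -19918/8285 - 54/145/101761 = -19918/8285 - 54/145*1/101761 = -19918/8285 - 54/14755345 = -11755896364/4889921333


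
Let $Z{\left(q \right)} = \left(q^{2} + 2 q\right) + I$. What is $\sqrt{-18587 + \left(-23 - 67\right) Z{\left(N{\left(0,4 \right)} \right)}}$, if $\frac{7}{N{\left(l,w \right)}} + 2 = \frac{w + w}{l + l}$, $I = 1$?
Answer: $i \sqrt{18677} \approx 136.66 i$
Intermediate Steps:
$N{\left(l,w \right)} = \frac{7}{-2 + \frac{w}{l}}$ ($N{\left(l,w \right)} = \frac{7}{-2 + \frac{w + w}{l + l}} = \frac{7}{-2 + \frac{2 w}{2 l}} = \frac{7}{-2 + 2 w \frac{1}{2 l}} = \frac{7}{-2 + \frac{w}{l}}$)
$Z{\left(q \right)} = 1 + q^{2} + 2 q$ ($Z{\left(q \right)} = \left(q^{2} + 2 q\right) + 1 = 1 + q^{2} + 2 q$)
$\sqrt{-18587 + \left(-23 - 67\right) Z{\left(N{\left(0,4 \right)} \right)}} = \sqrt{-18587 + \left(-23 - 67\right) \left(1 + \left(7 \cdot 0 \frac{1}{4 - 0}\right)^{2} + 2 \cdot 7 \cdot 0 \frac{1}{4 - 0}\right)} = \sqrt{-18587 - 90 \left(1 + \left(7 \cdot 0 \frac{1}{4 + 0}\right)^{2} + 2 \cdot 7 \cdot 0 \frac{1}{4 + 0}\right)} = \sqrt{-18587 - 90 \left(1 + \left(7 \cdot 0 \cdot \frac{1}{4}\right)^{2} + 2 \cdot 7 \cdot 0 \cdot \frac{1}{4}\right)} = \sqrt{-18587 - 90 \left(1 + 0^{2} + 2 \cdot 0\right)} = \sqrt{-18587 - 90 \left(1 + 0 + 0\right)} = \sqrt{-18587 - 90} = \sqrt{-18677} = i \sqrt{18677}$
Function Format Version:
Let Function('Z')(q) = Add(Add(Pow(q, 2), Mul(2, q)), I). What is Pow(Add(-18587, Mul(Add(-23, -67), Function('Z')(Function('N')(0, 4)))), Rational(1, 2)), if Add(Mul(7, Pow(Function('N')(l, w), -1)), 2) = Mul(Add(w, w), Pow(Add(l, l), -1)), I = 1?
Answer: Mul(I, Pow(18677, Rational(1, 2))) ≈ Mul(136.66, I)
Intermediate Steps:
Function('N')(l, w) = Mul(7, Pow(Add(-2, Mul(w, Pow(l, -1))), -1)) (Function('N')(l, w) = Mul(7, Pow(Add(-2, Mul(Add(w, w), Pow(Add(l, l), -1))), -1)) = Mul(7, Pow(Add(-2, Mul(Mul(2, w), Pow(Mul(2, l), -1))), -1)) = Mul(7, Pow(Add(-2, Mul(Mul(2, w), Mul(Rational(1, 2), Pow(l, -1)))), -1)) = Mul(7, Pow(Add(-2, Mul(w, Pow(l, -1))), -1)))
Function('Z')(q) = Add(1, Pow(q, 2), Mul(2, q)) (Function('Z')(q) = Add(Add(Pow(q, 2), Mul(2, q)), 1) = Add(1, Pow(q, 2), Mul(2, q)))
Pow(Add(-18587, Mul(Add(-23, -67), Function('Z')(Function('N')(0, 4)))), Rational(1, 2)) = Pow(Add(-18587, Mul(Add(-23, -67), Add(1, Pow(Mul(7, 0, Pow(Add(4, Mul(-2, 0)), -1)), 2), Mul(2, Mul(7, 0, Pow(Add(4, Mul(-2, 0)), -1)))))), Rational(1, 2)) = Pow(Add(-18587, Mul(-90, Add(1, Pow(Mul(7, 0, Pow(Add(4, 0), -1)), 2), Mul(2, Mul(7, 0, Pow(Add(4, 0), -1)))))), Rational(1, 2)) = Pow(Add(-18587, Mul(-90, Add(1, Pow(Mul(7, 0, Pow(4, -1)), 2), Mul(2, Mul(7, 0, Pow(4, -1)))))), Rational(1, 2)) = Pow(Add(-18587, Mul(-90, Add(1, Pow(Mul(7, 0, Rational(1, 4)), 2), Mul(2, Mul(7, 0, Rational(1, 4)))))), Rational(1, 2)) = Pow(Add(-18587, Mul(-90, Add(1, Pow(0, 2), Mul(2, 0)))), Rational(1, 2)) = Pow(Add(-18587, Mul(-90, Add(1, 0, 0))), Rational(1, 2)) = Pow(Add(-18587, Mul(-90, 1)), Rational(1, 2)) = Pow(Add(-18587, -90), Rational(1, 2)) = Pow(-18677, Rational(1, 2)) = Mul(I, Pow(18677, Rational(1, 2)))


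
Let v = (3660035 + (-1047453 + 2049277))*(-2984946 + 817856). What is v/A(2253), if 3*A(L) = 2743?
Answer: -30308004060930/2743 ≈ -1.1049e+10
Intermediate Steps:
A(L) = 2743/3 (A(L) = (1/3)*2743 = 2743/3)
v = -10102668020310 (v = (3660035 + 1001824)*(-2167090) = 4661859*(-2167090) = -10102668020310)
v/A(2253) = -10102668020310/2743/3 = -10102668020310*3/2743 = -30308004060930/2743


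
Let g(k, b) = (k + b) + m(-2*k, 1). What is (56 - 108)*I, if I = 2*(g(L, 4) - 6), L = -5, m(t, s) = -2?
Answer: 936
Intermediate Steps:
g(k, b) = -2 + b + k (g(k, b) = (k + b) - 2 = (b + k) - 2 = -2 + b + k)
I = -18 (I = 2*((-2 + 4 - 5) - 6) = 2*(-3 - 6) = 2*(-9) = -18)
(56 - 108)*I = (56 - 108)*(-18) = -52*(-18) = 936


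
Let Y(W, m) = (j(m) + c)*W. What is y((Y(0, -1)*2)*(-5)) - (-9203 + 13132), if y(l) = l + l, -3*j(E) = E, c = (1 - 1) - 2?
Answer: -3929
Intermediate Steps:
c = -2 (c = 0 - 2 = -2)
j(E) = -E/3
Y(W, m) = W*(-2 - m/3) (Y(W, m) = (-m/3 - 2)*W = (-2 - m/3)*W = W*(-2 - m/3))
y(l) = 2*l
y((Y(0, -1)*2)*(-5)) - (-9203 + 13132) = 2*((-⅓*0*(6 - 1)*2)*(-5)) - (-9203 + 13132) = 2*((-⅓*0*5*2)*(-5)) - 1*3929 = 2*((0*2)*(-5)) - 3929 = 2*(0*(-5)) - 3929 = 2*0 - 3929 = 0 - 3929 = -3929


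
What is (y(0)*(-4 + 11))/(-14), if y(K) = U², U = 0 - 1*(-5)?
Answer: -25/2 ≈ -12.500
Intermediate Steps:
U = 5 (U = 0 + 5 = 5)
y(K) = 25 (y(K) = 5² = 25)
(y(0)*(-4 + 11))/(-14) = (25*(-4 + 11))/(-14) = (25*7)*(-1/14) = 175*(-1/14) = -25/2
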